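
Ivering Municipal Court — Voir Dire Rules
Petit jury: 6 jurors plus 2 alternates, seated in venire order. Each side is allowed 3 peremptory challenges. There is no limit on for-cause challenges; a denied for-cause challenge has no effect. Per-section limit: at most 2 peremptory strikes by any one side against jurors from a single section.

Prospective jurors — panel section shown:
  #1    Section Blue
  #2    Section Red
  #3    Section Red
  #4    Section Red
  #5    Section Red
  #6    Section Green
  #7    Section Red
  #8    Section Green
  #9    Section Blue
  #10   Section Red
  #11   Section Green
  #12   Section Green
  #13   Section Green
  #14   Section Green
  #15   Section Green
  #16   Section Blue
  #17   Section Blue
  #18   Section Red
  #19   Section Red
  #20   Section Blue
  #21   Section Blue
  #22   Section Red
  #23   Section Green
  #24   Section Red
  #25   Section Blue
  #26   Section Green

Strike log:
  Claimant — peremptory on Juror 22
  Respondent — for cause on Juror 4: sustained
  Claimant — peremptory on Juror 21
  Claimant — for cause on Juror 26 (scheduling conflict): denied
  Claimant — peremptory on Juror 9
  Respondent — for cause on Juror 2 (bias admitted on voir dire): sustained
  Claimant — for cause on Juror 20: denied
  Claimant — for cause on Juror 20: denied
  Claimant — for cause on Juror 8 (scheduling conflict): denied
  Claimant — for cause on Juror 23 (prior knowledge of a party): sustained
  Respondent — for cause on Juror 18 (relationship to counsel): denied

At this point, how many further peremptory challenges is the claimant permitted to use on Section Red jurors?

Claimant peremptories so far: #22, #21, #9 — 3 of 3 used, 0 left overall.
Against Section Red: #22 — 1 used; per-section cap 2 leaves 1.
Binding limit: min(0, 1) = 0.

0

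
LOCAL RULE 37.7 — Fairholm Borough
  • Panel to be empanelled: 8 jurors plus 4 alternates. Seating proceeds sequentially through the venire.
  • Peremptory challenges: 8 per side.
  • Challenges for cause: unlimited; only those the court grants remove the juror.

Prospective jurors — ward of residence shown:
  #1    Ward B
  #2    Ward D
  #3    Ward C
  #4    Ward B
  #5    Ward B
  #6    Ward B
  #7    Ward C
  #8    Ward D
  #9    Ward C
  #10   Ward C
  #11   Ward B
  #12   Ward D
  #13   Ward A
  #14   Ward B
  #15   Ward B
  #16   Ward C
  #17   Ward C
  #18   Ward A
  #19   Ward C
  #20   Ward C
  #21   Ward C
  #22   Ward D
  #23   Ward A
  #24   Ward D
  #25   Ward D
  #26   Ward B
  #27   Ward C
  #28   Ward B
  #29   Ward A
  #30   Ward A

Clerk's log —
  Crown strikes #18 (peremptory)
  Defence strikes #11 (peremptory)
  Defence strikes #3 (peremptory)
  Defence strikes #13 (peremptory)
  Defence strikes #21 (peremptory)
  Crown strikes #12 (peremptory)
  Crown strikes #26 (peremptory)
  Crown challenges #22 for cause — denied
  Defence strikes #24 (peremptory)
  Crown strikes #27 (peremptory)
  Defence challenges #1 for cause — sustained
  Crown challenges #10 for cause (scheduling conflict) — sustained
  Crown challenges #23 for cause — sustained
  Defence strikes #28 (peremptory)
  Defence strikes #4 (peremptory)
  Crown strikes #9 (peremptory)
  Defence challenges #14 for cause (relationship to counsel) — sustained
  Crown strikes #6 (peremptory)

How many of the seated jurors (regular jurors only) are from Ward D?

Removed: #1, #3, #4, #6, #9, #10, #11, #12, #13, #14, #18, #21, #23, #24, #26, #27, #28.
Seated jurors 1–8: #2, #5, #7, #8, #15, #16, #17, #19 (alternates #20, #22, #25, #29 not counted).
Of those, in Ward D: #2, #8 → 2.

2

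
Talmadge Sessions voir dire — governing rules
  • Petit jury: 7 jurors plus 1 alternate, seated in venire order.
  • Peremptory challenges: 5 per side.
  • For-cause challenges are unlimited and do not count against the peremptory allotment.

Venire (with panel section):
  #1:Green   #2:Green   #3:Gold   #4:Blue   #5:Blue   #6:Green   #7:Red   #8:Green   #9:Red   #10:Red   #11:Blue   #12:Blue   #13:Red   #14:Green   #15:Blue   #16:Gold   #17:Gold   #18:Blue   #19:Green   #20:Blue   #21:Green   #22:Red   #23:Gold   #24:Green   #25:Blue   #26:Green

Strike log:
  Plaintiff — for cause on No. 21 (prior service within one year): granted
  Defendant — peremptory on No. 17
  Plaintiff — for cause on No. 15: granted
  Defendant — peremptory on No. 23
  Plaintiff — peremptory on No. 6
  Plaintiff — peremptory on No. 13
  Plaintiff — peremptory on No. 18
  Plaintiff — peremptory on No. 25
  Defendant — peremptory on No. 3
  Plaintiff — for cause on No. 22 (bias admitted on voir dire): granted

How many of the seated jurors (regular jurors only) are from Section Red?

2

Removed: #3, #6, #13, #15, #17, #18, #21, #22, #23, #25.
Seated jurors 1–7: #1, #2, #4, #5, #7, #8, #9 (alternates #10 not counted).
Of those, in Section Red: #7, #9 → 2.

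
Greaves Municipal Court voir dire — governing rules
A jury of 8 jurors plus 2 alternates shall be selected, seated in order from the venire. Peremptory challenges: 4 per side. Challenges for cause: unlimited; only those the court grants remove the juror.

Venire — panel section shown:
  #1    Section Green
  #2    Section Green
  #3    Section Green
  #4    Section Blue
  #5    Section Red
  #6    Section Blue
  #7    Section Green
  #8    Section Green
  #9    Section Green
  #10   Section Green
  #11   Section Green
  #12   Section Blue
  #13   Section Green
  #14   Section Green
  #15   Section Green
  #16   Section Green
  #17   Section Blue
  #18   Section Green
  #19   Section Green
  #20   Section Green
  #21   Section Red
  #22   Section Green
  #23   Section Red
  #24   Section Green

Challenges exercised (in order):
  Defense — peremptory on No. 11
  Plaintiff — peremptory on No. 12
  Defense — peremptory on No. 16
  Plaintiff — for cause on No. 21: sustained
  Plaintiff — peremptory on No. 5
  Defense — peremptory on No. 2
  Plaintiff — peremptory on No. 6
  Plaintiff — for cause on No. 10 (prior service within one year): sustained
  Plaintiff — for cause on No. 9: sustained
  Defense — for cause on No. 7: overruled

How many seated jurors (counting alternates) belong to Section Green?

Removed: #2, #5, #6, #9, #10, #11, #12, #16, #21.
Seated (10 incl. alternates): #1, #3, #4, #7, #8, #13, #14, #15, #17, #18.
Of those, in Section Green: #1, #3, #7, #8, #13, #14, #15, #18 → 8.

8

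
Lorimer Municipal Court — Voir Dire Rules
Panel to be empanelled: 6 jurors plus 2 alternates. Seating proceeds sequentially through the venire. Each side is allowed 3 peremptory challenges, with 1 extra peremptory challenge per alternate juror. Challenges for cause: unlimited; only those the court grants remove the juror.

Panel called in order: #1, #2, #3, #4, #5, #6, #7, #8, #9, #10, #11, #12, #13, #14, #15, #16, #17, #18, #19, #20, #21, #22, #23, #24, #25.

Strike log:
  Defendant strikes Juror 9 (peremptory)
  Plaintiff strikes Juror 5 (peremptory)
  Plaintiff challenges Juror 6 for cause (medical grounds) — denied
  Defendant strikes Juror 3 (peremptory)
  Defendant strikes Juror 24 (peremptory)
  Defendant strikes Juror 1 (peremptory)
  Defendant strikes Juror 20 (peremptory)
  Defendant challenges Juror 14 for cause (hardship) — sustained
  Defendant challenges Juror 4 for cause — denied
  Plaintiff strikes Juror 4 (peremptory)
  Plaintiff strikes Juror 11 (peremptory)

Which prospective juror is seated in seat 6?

12

Removed: #1, #3, #4, #5, #9, #11, #14, #20, #24. (#6 stays — for-cause denied.)
Seating in order: seats 1–6 → #2, #6, #7, #8, #10, #12; alternates → #13, #15.
So seat 6 is #12.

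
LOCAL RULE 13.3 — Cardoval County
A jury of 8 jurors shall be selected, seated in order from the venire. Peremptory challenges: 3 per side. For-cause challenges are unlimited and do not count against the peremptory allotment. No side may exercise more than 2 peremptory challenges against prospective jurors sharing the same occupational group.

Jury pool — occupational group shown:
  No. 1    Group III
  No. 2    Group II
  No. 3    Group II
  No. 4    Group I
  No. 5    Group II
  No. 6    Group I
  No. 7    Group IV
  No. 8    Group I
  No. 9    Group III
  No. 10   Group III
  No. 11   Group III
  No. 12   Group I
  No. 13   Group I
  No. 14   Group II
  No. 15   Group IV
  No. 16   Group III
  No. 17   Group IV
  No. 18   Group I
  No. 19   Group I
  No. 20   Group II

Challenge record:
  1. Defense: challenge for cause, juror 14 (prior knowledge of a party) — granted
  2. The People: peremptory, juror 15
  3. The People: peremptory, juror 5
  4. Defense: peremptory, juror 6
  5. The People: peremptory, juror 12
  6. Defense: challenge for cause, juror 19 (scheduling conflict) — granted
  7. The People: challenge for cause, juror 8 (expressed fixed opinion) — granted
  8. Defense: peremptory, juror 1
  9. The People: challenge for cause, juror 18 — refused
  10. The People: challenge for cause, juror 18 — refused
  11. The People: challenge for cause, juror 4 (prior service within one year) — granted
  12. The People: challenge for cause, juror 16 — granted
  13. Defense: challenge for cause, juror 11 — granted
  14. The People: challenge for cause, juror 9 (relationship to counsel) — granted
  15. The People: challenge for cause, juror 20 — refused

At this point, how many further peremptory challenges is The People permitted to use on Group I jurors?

The People peremptories so far: #15, #5, #12 — 3 of 3 used, 0 left overall.
Against Group I: #12 — 1 used; per-group cap 2 leaves 1.
Binding limit: min(0, 1) = 0.

0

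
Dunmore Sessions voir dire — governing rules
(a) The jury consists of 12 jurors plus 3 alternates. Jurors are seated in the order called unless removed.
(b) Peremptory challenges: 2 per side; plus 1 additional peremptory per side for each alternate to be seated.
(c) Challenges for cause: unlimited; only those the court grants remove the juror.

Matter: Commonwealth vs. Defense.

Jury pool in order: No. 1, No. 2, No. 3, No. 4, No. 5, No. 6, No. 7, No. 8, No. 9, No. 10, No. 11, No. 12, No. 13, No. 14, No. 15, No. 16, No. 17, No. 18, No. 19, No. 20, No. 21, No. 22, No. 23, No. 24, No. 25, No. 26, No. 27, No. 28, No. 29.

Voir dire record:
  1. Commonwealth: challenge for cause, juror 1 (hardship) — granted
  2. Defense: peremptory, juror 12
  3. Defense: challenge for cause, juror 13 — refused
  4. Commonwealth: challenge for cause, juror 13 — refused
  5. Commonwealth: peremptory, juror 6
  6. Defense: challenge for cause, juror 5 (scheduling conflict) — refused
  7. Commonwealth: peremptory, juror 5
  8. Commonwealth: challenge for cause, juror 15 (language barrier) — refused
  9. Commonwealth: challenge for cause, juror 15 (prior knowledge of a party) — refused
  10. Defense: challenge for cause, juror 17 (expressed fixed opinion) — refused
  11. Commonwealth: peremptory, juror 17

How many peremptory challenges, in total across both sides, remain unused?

Commonwealth allotment: 2 base + 1 × 3 alternates = 5. Defense allotment: 2 base + 1 × 3 alternates = 5.
Commonwealth peremptories used: #6, #5, #17 — 3 (for-cause on #1, #13, #15, #15 don't count).
Defense peremptories used: #12 — 1 (for-cause on #13, #5, #17 don't count).
Remaining: (5 − 3) + (5 − 1) = 6.

6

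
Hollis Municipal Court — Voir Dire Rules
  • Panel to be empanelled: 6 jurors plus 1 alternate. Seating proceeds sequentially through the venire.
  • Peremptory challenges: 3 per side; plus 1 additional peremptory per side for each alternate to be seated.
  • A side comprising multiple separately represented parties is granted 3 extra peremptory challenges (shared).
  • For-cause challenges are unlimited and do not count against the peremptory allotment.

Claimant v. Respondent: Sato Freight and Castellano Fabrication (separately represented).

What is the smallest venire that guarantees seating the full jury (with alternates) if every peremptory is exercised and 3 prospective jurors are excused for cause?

21

Seats to fill: 6 + 1 alternates = 7.
Peremptories — Claimant: 3 + 1×1 = 4; Respondent: 3 + 1×1 + 3 = 7; total 11.
For-cause removals: 3.
Minimum venire: 7 + 11 + 3 = 21.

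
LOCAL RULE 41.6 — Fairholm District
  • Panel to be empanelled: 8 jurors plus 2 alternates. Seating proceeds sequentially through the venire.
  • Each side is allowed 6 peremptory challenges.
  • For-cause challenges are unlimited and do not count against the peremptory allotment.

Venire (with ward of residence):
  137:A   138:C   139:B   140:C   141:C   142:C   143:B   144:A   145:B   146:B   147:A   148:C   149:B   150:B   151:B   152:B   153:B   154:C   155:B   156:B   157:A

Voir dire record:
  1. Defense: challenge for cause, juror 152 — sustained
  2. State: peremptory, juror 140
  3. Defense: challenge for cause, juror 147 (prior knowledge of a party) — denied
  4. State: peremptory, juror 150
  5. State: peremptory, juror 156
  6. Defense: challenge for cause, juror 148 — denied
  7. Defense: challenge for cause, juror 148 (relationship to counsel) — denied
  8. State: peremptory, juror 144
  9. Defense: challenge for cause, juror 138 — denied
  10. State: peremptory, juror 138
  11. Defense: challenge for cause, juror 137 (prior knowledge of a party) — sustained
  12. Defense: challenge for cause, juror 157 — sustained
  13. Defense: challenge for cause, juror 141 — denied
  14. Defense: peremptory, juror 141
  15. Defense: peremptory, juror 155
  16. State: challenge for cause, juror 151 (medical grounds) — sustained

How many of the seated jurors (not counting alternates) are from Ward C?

2

Removed: #137, #138, #140, #141, #144, #150, #151, #152, #155, #156, #157.
Seated jurors 1–8: #139, #142, #143, #145, #146, #147, #148, #149 (alternates #153, #154 not counted).
Of those, in Ward C: #142, #148 → 2.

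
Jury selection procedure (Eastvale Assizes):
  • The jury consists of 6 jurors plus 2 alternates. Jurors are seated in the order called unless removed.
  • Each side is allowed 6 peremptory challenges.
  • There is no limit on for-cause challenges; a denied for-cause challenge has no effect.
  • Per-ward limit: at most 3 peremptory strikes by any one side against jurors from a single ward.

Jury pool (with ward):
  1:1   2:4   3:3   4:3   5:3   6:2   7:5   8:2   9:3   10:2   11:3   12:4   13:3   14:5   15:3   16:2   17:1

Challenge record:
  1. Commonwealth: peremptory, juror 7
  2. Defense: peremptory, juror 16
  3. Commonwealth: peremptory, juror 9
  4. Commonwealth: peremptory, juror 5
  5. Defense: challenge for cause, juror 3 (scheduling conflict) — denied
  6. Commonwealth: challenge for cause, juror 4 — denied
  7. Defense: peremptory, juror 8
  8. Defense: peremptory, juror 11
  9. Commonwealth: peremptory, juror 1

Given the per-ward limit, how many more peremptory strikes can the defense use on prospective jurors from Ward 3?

2

Defense peremptories so far: #16, #8, #11 — 3 of 6 used, 3 left overall.
Against Ward 3: #11 — 1 used; per-ward cap 3 leaves 2.
Binding limit: min(3, 2) = 2.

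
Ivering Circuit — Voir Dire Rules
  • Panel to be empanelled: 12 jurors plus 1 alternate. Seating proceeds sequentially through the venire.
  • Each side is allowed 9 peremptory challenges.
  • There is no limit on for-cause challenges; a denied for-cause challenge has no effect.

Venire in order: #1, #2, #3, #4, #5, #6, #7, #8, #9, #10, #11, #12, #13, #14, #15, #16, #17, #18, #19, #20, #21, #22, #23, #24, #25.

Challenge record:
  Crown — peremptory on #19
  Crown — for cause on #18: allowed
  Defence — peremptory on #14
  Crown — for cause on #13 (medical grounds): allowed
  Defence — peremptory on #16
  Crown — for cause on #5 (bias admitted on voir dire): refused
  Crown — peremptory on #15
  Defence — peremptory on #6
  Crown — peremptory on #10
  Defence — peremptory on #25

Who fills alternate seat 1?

21

Removed: #6, #10, #13, #14, #15, #16, #18, #19, #25. (#5 stays — for-cause denied.)
Seating in order: seats 1–12 → #1, #2, #3, #4, #5, #7, #8, #9, #11, #12, #17, #20; alternates → #21.
So alternate 1 is #21.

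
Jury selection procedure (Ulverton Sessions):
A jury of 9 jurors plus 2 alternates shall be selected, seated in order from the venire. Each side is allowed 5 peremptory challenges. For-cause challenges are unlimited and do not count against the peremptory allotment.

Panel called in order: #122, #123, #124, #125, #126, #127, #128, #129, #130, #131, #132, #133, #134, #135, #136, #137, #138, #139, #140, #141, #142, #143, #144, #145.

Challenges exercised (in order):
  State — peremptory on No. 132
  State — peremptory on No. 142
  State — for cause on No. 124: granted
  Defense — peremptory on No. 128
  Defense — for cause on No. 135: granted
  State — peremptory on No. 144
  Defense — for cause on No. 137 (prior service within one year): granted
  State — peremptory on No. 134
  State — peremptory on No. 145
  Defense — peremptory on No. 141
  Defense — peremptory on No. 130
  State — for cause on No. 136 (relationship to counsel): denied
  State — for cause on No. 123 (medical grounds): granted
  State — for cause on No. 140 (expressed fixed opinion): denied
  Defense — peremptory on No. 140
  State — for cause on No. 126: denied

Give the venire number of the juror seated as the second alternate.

Removed: #123, #124, #128, #130, #132, #134, #135, #137, #140, #141, #142, #144, #145. (#126, #136 stay — for-cause denied.)
Filling seats in venire order through position 11: #122, #125, #126, #127, #129, #131, #133, #136, #138, #139, #143.
So alternate 2 is #143.

143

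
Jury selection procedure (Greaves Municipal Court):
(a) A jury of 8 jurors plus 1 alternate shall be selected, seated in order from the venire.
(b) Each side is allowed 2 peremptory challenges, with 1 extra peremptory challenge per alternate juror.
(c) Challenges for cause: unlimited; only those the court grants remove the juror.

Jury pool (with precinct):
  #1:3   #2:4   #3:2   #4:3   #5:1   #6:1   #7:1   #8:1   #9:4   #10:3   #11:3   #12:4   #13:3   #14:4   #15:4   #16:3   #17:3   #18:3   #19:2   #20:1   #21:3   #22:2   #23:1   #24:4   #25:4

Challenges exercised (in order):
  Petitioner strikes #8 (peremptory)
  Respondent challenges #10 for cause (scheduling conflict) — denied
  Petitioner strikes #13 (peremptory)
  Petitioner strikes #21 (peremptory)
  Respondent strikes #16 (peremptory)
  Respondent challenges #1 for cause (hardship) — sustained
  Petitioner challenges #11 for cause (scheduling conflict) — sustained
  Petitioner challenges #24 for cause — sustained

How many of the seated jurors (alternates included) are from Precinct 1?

3

Removed: #1, #8, #11, #13, #16, #21, #24.
Seated (9 incl. alternates): #2, #3, #4, #5, #6, #7, #9, #10, #12.
Of those, in Precinct 1: #5, #6, #7 → 3.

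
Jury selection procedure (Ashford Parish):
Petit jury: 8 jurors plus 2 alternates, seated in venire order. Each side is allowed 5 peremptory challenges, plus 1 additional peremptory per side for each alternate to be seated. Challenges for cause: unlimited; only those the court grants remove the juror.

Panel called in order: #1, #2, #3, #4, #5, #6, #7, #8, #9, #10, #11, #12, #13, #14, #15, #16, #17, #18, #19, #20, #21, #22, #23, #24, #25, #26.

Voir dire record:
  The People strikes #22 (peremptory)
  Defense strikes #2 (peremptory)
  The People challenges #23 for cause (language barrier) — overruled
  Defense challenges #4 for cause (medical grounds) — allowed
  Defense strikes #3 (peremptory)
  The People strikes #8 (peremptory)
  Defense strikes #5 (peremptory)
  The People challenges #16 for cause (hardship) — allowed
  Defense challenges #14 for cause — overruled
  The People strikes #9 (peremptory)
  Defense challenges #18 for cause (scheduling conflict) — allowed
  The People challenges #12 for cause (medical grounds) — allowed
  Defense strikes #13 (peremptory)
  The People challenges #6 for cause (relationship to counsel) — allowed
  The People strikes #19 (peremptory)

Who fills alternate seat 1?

21

Removed: #2, #3, #4, #5, #6, #8, #9, #12, #13, #16, #18, #19, #22. (#14, #23 stay — for-cause denied.)
Seating in order: seats 1–8 → #1, #7, #10, #11, #14, #15, #17, #20; alternates → #21, #23.
So alternate 1 is #21.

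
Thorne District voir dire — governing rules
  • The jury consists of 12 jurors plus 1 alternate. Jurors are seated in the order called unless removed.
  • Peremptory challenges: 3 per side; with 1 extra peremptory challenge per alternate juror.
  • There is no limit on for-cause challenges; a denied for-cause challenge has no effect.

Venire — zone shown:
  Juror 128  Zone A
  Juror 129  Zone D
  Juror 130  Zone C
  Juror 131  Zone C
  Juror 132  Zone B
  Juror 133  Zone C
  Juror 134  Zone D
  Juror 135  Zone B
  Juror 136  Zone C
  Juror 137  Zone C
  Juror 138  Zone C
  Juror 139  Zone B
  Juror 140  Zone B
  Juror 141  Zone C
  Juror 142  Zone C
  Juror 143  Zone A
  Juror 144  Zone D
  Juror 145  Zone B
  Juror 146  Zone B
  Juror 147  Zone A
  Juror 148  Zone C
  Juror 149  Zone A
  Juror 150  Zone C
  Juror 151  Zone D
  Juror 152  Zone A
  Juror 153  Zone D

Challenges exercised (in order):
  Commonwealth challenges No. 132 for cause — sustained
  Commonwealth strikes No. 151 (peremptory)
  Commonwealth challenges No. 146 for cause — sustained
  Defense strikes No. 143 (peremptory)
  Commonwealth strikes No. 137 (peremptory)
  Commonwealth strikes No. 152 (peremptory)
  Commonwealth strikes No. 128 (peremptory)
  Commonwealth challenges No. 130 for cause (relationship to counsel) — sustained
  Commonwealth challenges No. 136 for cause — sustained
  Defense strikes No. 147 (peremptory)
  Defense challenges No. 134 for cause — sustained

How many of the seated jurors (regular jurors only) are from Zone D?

2

Removed: #128, #130, #132, #134, #136, #137, #143, #146, #147, #151, #152.
Seated jurors 1–12: #129, #131, #133, #135, #138, #139, #140, #141, #142, #144, #145, #148 (alternates #149 not counted).
Of those, in Zone D: #129, #144 → 2.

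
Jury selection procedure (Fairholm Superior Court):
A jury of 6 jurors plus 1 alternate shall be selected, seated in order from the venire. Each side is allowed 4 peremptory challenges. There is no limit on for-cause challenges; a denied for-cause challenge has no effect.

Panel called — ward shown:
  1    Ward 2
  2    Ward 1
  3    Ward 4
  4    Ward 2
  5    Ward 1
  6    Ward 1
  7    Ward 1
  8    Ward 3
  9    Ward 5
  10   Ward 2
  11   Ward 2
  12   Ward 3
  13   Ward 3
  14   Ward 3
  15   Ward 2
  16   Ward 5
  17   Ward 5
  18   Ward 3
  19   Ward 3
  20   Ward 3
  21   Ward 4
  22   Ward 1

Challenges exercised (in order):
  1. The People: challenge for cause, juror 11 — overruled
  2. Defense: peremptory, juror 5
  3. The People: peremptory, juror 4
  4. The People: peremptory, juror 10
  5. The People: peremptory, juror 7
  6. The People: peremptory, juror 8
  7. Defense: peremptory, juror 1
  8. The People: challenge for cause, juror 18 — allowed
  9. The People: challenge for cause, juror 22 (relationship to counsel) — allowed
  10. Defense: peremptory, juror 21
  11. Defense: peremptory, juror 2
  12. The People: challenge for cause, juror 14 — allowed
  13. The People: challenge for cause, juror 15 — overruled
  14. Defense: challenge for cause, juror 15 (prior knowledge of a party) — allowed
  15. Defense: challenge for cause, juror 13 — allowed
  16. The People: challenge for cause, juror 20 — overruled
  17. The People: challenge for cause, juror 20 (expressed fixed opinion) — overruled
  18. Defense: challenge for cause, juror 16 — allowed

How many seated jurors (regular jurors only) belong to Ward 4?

Removed: #1, #2, #4, #5, #7, #8, #10, #13, #14, #15, #16, #18, #21, #22.
Seated jurors 1–6: #3, #6, #9, #11, #12, #17 (alternates #19 not counted).
Of those, in Ward 4: #3 → 1.

1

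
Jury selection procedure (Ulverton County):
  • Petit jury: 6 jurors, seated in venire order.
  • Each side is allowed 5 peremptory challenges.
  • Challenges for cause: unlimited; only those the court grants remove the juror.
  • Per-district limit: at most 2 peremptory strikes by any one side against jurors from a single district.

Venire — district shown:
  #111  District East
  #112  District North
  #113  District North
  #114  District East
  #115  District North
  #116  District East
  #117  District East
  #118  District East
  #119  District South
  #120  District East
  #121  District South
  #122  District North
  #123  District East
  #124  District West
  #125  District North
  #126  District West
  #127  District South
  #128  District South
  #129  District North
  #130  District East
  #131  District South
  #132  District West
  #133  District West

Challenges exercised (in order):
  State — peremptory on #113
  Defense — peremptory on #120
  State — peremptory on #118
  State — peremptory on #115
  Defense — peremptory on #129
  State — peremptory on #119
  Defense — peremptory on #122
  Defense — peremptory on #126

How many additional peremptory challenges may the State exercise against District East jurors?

State peremptories so far: #113, #118, #115, #119 — 4 of 5 used, 1 left overall.
Against District East: #118 — 1 used; per-district cap 2 leaves 1.
Binding limit: min(1, 1) = 1.

1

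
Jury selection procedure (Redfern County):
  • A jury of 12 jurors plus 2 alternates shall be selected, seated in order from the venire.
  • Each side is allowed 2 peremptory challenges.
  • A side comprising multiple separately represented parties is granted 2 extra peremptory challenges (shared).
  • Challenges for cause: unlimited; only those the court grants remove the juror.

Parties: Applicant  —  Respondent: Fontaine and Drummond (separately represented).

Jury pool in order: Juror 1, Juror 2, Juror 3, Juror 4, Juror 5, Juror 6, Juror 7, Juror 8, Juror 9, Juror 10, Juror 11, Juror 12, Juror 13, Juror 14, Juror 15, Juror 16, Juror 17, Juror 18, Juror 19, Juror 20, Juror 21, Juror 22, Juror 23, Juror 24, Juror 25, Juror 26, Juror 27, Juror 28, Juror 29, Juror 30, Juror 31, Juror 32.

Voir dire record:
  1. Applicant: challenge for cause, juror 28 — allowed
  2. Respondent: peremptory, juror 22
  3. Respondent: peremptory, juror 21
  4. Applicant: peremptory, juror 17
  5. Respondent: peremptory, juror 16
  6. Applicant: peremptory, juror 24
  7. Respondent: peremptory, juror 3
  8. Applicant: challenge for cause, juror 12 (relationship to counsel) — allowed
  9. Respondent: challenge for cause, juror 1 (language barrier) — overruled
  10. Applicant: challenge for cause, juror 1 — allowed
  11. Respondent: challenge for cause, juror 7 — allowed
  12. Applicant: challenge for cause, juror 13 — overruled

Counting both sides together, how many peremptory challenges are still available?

Applicant allotment: 2. Respondent allotment: 2 base + 2 multi-party = 4.
Applicant peremptories used: #17, #24 — 2 (for-cause on #28, #12, #1, #13 don't count).
Respondent peremptories used: #22, #21, #16, #3 — 4 (for-cause on #1, #7 don't count).
Remaining: (2 − 2) + (4 − 4) = 0.

0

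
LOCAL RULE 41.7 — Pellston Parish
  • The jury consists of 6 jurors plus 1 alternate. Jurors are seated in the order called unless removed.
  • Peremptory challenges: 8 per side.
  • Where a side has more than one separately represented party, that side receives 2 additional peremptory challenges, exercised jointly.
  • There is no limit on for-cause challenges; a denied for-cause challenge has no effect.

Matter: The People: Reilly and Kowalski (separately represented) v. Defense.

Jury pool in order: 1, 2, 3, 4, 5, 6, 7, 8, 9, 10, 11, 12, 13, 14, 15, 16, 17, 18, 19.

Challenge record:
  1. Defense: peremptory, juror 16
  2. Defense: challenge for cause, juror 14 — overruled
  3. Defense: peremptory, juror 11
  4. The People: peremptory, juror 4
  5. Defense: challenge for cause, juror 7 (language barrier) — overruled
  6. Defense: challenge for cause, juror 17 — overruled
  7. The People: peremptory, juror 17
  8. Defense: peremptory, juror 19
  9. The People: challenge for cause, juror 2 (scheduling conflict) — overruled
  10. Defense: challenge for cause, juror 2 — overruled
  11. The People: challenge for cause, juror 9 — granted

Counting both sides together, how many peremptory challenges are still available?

The People allotment: 8 base + 2 multi-party = 10. Defense allotment: 8.
The People peremptories used: #4, #17 — 2 (for-cause on #2, #9 don't count).
Defense peremptories used: #16, #11, #19 — 3 (for-cause on #14, #7, #17, #2 don't count).
Remaining: (10 − 2) + (8 − 3) = 13.

13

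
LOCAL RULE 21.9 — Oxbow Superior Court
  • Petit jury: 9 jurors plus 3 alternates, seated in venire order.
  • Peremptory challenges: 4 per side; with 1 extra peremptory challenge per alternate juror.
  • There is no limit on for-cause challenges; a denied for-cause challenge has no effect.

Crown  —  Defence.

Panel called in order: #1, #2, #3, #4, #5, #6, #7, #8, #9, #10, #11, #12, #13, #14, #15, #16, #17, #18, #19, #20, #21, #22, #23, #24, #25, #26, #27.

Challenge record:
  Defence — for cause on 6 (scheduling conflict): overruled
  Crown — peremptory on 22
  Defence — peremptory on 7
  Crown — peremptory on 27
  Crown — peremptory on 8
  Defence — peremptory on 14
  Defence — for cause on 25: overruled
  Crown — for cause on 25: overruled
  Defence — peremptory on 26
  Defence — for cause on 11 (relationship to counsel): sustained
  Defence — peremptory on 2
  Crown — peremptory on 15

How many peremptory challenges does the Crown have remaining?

3

Crown allotment: 4 base + 1 × 3 alternates = 7.
Crown peremptories used: #22, #27, #8, #15 — 4 (the for-cause on #25 doesn't count).
Remaining: 7 − 4 = 3.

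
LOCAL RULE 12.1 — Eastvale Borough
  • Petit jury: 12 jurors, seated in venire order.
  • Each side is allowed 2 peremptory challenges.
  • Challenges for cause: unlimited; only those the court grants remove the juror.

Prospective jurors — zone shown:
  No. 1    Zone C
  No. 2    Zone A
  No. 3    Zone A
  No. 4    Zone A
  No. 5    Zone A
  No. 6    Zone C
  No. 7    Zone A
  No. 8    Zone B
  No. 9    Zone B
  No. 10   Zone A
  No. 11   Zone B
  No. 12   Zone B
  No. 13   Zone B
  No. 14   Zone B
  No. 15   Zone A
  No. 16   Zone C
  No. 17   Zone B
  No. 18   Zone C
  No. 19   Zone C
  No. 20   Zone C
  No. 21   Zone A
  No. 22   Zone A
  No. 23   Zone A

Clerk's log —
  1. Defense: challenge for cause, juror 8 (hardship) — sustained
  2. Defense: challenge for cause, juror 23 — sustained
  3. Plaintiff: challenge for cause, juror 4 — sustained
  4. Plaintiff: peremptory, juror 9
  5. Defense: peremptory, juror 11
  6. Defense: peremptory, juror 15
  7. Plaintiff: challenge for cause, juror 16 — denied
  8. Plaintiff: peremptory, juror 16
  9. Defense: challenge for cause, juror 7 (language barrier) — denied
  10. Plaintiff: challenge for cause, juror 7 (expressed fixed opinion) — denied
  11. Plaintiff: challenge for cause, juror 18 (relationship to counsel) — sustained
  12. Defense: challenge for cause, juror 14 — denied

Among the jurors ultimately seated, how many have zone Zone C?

3

Removed: #4, #8, #9, #11, #15, #16, #18, #23.
Seated jurors 1–12: #1, #2, #3, #5, #6, #7, #10, #12, #13, #14, #17, #19.
Of those, in Zone C: #1, #6, #19 → 3.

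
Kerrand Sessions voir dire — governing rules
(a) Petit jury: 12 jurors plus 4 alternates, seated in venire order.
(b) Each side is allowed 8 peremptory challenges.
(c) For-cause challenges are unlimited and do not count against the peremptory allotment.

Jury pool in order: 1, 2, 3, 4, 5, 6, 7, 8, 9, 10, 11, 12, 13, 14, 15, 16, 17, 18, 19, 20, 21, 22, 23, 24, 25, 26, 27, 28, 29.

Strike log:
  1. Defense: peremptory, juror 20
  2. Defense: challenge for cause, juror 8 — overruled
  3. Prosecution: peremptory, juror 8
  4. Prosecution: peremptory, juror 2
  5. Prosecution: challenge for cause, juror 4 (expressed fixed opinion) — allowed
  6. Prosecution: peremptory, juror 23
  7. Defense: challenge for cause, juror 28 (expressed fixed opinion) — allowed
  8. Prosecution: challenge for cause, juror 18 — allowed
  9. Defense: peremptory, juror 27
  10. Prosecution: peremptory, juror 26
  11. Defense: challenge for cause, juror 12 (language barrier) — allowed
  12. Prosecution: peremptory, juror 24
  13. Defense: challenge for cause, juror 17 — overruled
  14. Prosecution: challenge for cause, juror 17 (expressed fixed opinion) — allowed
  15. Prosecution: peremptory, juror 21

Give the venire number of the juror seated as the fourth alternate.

29

Removed: #2, #4, #8, #12, #17, #18, #20, #21, #23, #24, #26, #27, #28.
Filling seats in venire order through position 16: #1, #3, #5, #6, #7, #9, #10, #11, #13, #14, #15, #16, #19, #22, #25, #29.
So alternate 4 is #29.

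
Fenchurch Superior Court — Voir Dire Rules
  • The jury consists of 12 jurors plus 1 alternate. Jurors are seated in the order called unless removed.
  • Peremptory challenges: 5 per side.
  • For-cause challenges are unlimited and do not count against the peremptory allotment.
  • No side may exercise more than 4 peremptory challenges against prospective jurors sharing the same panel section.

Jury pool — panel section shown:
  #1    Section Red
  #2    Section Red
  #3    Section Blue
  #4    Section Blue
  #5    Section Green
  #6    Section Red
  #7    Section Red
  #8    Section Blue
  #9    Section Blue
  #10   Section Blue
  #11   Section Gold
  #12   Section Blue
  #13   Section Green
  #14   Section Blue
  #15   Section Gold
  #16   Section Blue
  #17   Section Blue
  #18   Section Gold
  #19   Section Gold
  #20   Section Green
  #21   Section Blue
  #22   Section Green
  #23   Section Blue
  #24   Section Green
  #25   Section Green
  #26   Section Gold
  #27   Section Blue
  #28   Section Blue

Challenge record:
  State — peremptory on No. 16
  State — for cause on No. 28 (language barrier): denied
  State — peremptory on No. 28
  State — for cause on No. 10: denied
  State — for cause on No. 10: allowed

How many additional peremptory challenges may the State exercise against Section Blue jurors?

State peremptories so far: #16, #28 — 2 of 5 used, 3 left overall.
Against Section Blue: #16, #28 — 2 used; per-section cap 4 leaves 2.
Binding limit: min(3, 2) = 2.

2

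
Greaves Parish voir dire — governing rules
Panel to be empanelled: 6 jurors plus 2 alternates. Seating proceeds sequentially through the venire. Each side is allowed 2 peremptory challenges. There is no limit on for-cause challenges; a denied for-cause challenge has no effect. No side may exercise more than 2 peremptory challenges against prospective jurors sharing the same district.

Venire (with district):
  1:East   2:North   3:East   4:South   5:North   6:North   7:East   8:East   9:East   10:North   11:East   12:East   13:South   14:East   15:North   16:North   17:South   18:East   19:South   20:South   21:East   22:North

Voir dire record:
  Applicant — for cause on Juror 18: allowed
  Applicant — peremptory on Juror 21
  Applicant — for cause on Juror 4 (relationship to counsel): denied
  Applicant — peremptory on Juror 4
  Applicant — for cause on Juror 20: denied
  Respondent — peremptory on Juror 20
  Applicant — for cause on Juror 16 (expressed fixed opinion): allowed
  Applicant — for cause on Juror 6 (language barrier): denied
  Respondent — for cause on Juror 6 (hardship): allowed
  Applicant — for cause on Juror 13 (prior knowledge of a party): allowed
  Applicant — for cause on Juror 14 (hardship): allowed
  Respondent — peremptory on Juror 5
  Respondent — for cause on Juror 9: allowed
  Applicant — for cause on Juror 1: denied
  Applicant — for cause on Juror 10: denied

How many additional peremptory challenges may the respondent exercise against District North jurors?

Respondent peremptories so far: #20, #5 — 2 of 2 used, 0 left overall.
Against District North: #5 — 1 used; per-district cap 2 leaves 1.
Binding limit: min(0, 1) = 0.

0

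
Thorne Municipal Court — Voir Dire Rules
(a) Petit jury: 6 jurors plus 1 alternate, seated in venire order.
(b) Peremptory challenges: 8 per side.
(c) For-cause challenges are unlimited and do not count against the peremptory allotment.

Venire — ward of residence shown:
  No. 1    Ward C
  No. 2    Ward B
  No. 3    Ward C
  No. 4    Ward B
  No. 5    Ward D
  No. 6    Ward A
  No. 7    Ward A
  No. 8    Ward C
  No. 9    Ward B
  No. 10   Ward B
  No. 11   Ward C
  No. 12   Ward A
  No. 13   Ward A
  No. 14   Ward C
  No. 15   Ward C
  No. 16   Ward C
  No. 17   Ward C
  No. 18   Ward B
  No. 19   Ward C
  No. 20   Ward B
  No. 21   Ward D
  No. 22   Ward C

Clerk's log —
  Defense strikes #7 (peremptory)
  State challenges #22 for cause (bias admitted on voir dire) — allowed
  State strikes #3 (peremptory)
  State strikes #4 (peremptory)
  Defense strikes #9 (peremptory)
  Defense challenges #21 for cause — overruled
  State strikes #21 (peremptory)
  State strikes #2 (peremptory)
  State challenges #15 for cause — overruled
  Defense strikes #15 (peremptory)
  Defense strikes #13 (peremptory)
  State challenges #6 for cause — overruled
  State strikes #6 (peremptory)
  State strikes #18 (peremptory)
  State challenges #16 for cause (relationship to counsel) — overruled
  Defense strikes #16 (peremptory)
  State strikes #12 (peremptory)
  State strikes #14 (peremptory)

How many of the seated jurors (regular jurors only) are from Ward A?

Removed: #2, #3, #4, #6, #7, #9, #12, #13, #14, #15, #16, #18, #21, #22.
Seated jurors 1–6: #1, #5, #8, #10, #11, #17 (alternates #19 not counted).
None of those are in Ward A → 0.

0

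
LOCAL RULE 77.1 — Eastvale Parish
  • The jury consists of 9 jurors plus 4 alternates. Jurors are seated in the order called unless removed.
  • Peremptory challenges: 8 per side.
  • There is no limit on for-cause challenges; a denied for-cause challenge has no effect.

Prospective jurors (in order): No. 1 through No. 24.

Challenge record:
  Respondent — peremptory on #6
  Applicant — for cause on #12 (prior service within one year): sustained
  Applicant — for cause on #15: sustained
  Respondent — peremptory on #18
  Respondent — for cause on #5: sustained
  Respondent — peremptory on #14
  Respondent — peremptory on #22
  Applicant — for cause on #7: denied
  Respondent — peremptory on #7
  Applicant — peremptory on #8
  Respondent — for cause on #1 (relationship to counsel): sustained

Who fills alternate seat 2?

Removed: #1, #5, #6, #7, #8, #12, #14, #15, #18, #22.
Seating in order: seats 1–9 → #2, #3, #4, #9, #10, #11, #13, #16, #17; alternates → #19, #20, #21, #23.
So alternate 2 is #20.

20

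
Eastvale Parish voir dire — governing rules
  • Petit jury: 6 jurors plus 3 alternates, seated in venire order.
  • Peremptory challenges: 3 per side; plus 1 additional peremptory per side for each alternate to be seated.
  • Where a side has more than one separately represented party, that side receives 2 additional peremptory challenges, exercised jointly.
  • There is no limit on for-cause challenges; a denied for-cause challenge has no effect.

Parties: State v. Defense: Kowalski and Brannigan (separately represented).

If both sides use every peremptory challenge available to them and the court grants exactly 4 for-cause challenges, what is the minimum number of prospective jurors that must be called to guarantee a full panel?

27

Seats to fill: 6 + 3 alternates = 9.
Peremptories — State: 3 + 1×3 = 6; Defense: 3 + 1×3 + 2 = 8; total 14.
For-cause removals: 4.
Minimum venire: 9 + 14 + 4 = 27.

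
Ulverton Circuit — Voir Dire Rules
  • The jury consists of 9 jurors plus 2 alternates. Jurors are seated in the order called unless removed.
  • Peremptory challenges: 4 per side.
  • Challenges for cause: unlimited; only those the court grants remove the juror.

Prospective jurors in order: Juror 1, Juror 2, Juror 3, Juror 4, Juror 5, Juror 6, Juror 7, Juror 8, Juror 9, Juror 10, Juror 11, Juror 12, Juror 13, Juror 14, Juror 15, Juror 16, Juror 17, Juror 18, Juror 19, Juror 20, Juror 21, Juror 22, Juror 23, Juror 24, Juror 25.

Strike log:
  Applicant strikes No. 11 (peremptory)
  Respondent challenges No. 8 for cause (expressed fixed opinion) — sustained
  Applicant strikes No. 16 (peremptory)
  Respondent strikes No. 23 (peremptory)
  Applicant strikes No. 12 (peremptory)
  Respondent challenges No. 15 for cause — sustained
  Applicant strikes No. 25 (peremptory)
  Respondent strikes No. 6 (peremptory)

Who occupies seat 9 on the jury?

13

Removed: #6, #8, #11, #12, #15, #16, #23, #25.
Seating in order: seats 1–9 → #1, #2, #3, #4, #5, #7, #9, #10, #13; alternates → #14, #17.
So seat 9 is #13.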